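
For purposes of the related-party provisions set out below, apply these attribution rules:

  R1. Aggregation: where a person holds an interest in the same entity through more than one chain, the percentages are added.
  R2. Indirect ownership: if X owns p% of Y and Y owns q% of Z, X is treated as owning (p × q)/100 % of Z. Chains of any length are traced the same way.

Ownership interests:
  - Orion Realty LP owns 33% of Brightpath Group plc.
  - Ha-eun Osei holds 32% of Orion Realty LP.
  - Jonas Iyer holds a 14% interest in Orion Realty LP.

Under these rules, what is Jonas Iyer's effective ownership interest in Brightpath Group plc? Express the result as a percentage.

4.62%

Chain via Orion Realty LP (R2): 14% × 33% = 4.62% of Brightpath Group plc.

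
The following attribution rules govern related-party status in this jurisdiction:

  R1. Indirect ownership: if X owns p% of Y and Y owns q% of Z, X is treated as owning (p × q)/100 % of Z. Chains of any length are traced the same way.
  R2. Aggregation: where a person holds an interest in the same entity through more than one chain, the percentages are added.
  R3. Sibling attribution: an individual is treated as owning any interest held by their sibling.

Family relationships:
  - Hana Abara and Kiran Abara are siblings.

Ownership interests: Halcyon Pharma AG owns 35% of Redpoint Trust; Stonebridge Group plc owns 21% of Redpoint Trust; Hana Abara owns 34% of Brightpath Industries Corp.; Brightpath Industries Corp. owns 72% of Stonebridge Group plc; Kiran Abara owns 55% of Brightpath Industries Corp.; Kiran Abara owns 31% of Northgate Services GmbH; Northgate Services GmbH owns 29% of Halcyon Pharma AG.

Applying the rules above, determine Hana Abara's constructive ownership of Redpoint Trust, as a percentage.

16.6033%

By sibling attribution (R3), Hana Abara is treated as also owning Kiran Abara's interest in Brightpath Industries Corp, giving 34% + 55% = 89%.
By sibling attribution (R3), Hana Abara is treated as owning Kiran Abara's 31% interest in Northgate Services GmbH.
Chain via Brightpath Industries Corp. → Stonebridge Group plc (R1): 89% × 72% × 21% = 13.4568% of Redpoint Trust.
Chain via Northgate Services GmbH → Halcyon Pharma AG (R1): 31% × 29% × 35% = 3.1465% of Redpoint Trust.
Aggregating (R2): 13.4568% + 3.1465% = 16.6033%.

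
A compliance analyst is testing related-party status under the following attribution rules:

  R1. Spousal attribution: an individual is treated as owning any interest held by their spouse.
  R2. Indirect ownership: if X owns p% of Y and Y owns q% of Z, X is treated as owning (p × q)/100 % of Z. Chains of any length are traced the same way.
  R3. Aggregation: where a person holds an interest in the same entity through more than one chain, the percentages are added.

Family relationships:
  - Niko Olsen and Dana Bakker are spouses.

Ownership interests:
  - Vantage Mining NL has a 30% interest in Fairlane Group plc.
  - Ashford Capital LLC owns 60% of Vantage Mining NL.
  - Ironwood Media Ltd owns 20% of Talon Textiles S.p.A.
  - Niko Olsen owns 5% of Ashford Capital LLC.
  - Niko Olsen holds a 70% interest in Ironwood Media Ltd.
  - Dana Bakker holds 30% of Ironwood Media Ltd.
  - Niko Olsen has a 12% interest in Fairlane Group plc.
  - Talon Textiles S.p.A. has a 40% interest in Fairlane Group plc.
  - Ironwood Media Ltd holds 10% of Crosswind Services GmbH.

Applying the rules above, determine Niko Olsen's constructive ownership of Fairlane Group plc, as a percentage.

20.9%

By spousal attribution (R1), Niko Olsen is treated as also owning Dana Bakker's interest in Ironwood Media Ltd, giving 70% + 30% = 100%.
Chain via Ashford Capital LLC → Vantage Mining NL (R2): 5% × 60% × 30% = 0.9% of Fairlane Group plc.
Chain via Ironwood Media Ltd → Talon Textiles S.p.A. (R2): 100% × 20% × 40% = 8% of Fairlane Group plc.
Direct interest in Fairlane Group plc: 12%.
Aggregating (R3): 0.9% + 8% + 12% = 20.9%.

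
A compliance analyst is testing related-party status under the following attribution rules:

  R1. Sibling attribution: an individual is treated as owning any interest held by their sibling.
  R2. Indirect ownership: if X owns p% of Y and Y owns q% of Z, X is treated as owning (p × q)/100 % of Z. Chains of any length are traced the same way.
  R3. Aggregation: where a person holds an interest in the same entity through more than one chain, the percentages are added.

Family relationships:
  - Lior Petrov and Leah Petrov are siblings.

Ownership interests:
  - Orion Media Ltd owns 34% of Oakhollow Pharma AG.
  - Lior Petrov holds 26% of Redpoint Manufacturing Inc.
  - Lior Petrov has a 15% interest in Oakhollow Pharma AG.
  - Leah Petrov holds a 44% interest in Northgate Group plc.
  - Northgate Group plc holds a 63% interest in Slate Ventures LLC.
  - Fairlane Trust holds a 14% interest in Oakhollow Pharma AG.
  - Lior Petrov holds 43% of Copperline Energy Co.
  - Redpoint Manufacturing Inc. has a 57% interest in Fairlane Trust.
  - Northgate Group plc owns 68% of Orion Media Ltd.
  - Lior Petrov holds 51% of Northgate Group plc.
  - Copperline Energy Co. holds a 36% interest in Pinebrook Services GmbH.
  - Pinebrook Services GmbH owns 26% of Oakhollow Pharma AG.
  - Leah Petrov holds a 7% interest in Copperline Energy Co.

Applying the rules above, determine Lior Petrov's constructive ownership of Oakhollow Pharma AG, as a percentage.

43.7188%

By sibling attribution (R1), Lior Petrov is treated as also owning Leah Petrov's interest in Northgate Group plc, giving 51% + 44% = 95%.
By sibling attribution (R1), Lior Petrov is treated as also owning Leah Petrov's interest in Copperline Energy Co, giving 43% + 7% = 50%.
Chain via Redpoint Manufacturing Inc. → Fairlane Trust (R2): 26% × 57% × 14% = 2.0748% of Oakhollow Pharma AG.
Chain via Northgate Group plc → Orion Media Ltd (R2): 95% × 68% × 34% = 21.964% of Oakhollow Pharma AG.
Chain via Copperline Energy Co. → Pinebrook Services GmbH (R2): 50% × 36% × 26% = 4.68% of Oakhollow Pharma AG.
Direct interest in Oakhollow Pharma AG: 15%.
Aggregating (R3): 2.0748% + 21.964% + 4.68% + 15% = 43.7188%.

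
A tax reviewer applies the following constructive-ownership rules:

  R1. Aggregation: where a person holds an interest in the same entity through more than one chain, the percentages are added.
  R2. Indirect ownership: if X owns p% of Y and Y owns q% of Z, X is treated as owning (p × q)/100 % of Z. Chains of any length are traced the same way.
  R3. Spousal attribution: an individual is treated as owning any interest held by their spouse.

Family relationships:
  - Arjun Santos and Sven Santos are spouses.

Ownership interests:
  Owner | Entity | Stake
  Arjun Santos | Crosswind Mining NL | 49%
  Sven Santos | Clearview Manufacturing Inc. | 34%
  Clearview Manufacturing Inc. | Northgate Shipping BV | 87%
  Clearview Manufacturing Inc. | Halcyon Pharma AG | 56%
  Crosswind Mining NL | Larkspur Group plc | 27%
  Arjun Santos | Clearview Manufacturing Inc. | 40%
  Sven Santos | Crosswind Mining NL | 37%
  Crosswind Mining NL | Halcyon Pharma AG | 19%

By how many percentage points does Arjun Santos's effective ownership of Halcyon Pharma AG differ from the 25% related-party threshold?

By spousal attribution (R3), Arjun Santos is treated as also owning Sven Santos's interest in Crosswind Mining NL, giving 49% + 37% = 86%.
By spousal attribution (R3), Arjun Santos is treated as also owning Sven Santos's interest in Clearview Manufacturing Inc, giving 40% + 34% = 74%.
Chain via Crosswind Mining NL (R2): 86% × 19% = 16.34% of Halcyon Pharma AG.
Chain via Clearview Manufacturing Inc. (R2): 74% × 56% = 41.44% of Halcyon Pharma AG.
Aggregating (R1): 16.34% + 41.44% = 57.78%.
57.78% exceeds the 25% threshold by 32.78 percentage points.

32.78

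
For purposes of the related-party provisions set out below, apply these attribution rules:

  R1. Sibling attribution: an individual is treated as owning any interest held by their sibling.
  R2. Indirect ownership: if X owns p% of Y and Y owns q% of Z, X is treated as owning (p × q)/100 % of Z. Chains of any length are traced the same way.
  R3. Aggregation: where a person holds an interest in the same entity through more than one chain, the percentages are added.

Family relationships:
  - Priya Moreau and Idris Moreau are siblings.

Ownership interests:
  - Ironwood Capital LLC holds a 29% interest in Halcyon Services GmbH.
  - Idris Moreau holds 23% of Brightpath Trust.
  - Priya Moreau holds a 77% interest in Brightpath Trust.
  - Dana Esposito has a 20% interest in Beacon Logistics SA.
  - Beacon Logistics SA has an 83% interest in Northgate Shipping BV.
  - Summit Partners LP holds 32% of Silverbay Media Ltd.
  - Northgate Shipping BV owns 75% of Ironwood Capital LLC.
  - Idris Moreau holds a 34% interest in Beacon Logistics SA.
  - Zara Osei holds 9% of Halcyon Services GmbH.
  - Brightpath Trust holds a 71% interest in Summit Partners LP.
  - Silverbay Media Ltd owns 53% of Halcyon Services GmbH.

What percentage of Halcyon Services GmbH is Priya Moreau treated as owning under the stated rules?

By sibling attribution (R1), Priya Moreau is treated as also owning Idris Moreau's interest in Brightpath Trust, giving 77% + 23% = 100%.
By sibling attribution (R1), Priya Moreau is treated as owning Idris Moreau's 34% interest in Beacon Logistics SA.
Chain via Brightpath Trust → Summit Partners LP → Silverbay Media Ltd (R2): 100% × 71% × 32% × 53% = 12.0416% of Halcyon Services GmbH.
Chain via Beacon Logistics SA → Northgate Shipping BV → Ironwood Capital LLC (R2): 34% × 83% × 75% × 29% = 6.13785% of Halcyon Services GmbH.
Aggregating (R3): 12.0416% + 6.13785% = 18.17945%.

18.17945%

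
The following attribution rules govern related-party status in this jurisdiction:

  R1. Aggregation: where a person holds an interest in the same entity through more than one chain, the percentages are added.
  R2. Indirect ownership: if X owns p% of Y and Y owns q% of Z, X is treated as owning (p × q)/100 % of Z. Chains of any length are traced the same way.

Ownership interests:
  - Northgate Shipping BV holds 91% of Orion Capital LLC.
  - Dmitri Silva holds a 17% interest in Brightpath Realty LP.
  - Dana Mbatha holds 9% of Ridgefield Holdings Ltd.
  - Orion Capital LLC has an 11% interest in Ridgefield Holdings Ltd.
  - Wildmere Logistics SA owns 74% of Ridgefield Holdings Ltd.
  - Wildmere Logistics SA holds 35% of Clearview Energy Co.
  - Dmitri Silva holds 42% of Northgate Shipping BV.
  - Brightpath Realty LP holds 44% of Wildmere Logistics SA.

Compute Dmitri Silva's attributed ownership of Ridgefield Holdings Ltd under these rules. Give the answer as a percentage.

9.7394%

Chain via Brightpath Realty LP → Wildmere Logistics SA (R2): 17% × 44% × 74% = 5.5352% of Ridgefield Holdings Ltd.
Chain via Northgate Shipping BV → Orion Capital LLC (R2): 42% × 91% × 11% = 4.2042% of Ridgefield Holdings Ltd.
Aggregating (R1): 5.5352% + 4.2042% = 9.7394%.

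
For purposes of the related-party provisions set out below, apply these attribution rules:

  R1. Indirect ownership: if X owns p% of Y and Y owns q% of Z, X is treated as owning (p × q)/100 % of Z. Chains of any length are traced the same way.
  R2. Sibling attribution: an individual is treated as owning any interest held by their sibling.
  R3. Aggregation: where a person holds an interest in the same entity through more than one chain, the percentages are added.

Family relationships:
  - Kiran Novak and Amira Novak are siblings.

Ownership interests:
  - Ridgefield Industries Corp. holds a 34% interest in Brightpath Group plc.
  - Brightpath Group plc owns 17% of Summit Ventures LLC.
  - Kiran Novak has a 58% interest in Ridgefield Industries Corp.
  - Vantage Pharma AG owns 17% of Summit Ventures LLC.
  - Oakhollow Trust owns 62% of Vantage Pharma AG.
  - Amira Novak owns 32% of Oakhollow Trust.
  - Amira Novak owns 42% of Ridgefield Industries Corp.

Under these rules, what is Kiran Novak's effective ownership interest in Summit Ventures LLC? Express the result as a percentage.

9.1528%

By sibling attribution (R2), Kiran Novak is treated as also owning Amira Novak's interest in Ridgefield Industries Corp, giving 58% + 42% = 100%.
By sibling attribution (R2), Kiran Novak is treated as owning Amira Novak's 32% interest in Oakhollow Trust.
Chain via Ridgefield Industries Corp. → Brightpath Group plc (R1): 100% × 34% × 17% = 5.78% of Summit Ventures LLC.
Chain via Oakhollow Trust → Vantage Pharma AG (R1): 32% × 62% × 17% = 3.3728% of Summit Ventures LLC.
Aggregating (R3): 5.78% + 3.3728% = 9.1528%.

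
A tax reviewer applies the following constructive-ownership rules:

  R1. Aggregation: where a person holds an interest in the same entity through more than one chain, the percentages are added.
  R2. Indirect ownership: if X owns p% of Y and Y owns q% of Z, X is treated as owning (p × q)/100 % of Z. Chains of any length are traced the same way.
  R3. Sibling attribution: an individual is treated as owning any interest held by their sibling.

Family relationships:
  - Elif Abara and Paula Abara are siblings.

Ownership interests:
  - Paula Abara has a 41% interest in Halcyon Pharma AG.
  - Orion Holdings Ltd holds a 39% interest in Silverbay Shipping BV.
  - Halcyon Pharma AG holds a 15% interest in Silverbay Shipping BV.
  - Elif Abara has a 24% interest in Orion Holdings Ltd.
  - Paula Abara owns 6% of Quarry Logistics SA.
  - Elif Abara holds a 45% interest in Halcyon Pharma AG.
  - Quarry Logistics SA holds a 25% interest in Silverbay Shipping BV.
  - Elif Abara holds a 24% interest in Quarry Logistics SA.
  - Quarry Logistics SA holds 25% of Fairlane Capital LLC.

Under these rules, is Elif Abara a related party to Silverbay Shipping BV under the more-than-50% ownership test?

By sibling attribution (R3), Elif Abara is treated as also owning Paula Abara's interest in Quarry Logistics SA, giving 24% + 6% = 30%.
By sibling attribution (R3), Elif Abara is treated as also owning Paula Abara's interest in Halcyon Pharma AG, giving 45% + 41% = 86%.
Chain via Quarry Logistics SA (R2): 30% × 25% = 7.5% of Silverbay Shipping BV.
Chain via Halcyon Pharma AG (R2): 86% × 15% = 12.9% of Silverbay Shipping BV.
Chain via Orion Holdings Ltd (R2): 24% × 39% = 9.36% of Silverbay Shipping BV.
Aggregating (R1): 7.5% + 12.9% + 9.36% = 29.76%.
29.76% does not exceed the 50% threshold, so Elif is not a related party to Silverbay Shipping BV.

No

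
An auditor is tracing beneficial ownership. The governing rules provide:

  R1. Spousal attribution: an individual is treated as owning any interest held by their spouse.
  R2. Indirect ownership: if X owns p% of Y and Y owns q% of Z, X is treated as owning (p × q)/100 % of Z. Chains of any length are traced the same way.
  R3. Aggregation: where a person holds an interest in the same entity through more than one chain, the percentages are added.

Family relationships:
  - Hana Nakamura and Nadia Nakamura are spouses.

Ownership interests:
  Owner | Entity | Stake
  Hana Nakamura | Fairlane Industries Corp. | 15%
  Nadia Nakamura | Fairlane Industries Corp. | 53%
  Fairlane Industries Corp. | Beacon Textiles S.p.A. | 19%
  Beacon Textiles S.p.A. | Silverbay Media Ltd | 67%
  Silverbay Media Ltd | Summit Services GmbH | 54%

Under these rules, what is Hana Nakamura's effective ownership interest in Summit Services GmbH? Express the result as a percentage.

4.674456%

By spousal attribution (R1), Hana Nakamura is treated as also owning Nadia Nakamura's interest in Fairlane Industries Corp, giving 15% + 53% = 68%.
Chain via Fairlane Industries Corp. → Beacon Textiles S.p.A. → Silverbay Media Ltd (R2): 68% × 19% × 67% × 54% = 4.674456% of Summit Services GmbH.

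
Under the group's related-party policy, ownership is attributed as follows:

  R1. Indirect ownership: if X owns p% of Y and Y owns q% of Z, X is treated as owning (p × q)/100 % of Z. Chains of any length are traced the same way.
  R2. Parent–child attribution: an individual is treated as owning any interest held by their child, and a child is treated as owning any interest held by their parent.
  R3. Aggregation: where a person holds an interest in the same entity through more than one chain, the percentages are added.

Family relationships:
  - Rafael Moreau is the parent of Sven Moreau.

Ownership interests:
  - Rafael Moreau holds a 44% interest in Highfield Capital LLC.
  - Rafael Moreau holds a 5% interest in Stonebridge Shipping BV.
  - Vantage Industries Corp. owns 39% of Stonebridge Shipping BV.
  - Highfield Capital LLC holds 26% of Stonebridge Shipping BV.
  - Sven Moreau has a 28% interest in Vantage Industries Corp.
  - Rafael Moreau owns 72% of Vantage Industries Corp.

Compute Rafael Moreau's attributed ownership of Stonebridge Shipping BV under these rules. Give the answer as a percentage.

55.44%

By parent–child attribution (R2), Rafael Moreau is treated as also owning Sven Moreau's interest in Vantage Industries Corp, giving 72% + 28% = 100%.
Chain via Vantage Industries Corp. (R1): 100% × 39% = 39% of Stonebridge Shipping BV.
Chain via Highfield Capital LLC (R1): 44% × 26% = 11.44% of Stonebridge Shipping BV.
Direct interest in Stonebridge Shipping BV: 5%.
Aggregating (R3): 39% + 11.44% + 5% = 55.44%.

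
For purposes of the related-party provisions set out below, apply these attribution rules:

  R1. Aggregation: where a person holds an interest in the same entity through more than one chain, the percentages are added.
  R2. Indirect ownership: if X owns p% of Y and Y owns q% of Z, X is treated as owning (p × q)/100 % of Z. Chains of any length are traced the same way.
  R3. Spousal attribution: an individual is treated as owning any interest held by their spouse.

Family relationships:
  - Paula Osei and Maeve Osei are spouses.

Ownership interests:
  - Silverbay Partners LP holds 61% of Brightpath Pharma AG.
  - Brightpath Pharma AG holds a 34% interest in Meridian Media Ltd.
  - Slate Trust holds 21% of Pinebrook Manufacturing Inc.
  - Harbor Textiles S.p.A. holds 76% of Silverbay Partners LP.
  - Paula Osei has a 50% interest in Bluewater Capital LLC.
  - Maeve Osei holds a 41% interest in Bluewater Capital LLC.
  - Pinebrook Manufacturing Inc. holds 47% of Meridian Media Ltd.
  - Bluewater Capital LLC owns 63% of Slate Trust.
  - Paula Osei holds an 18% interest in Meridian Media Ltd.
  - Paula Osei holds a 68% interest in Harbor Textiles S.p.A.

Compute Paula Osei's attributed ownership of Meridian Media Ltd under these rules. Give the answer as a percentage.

By spousal attribution (R3), Paula Osei is treated as also owning Maeve Osei's interest in Bluewater Capital LLC, giving 50% + 41% = 91%.
Chain via Bluewater Capital LLC → Slate Trust → Pinebrook Manufacturing Inc. (R2): 91% × 63% × 21% × 47% = 5.658471% of Meridian Media Ltd.
Chain via Harbor Textiles S.p.A. → Silverbay Partners LP → Brightpath Pharma AG (R2): 68% × 76% × 61% × 34% = 10.718432% of Meridian Media Ltd.
Direct interest in Meridian Media Ltd: 18%.
Aggregating (R1): 5.658471% + 10.718432% + 18% = 34.376903%.

34.376903%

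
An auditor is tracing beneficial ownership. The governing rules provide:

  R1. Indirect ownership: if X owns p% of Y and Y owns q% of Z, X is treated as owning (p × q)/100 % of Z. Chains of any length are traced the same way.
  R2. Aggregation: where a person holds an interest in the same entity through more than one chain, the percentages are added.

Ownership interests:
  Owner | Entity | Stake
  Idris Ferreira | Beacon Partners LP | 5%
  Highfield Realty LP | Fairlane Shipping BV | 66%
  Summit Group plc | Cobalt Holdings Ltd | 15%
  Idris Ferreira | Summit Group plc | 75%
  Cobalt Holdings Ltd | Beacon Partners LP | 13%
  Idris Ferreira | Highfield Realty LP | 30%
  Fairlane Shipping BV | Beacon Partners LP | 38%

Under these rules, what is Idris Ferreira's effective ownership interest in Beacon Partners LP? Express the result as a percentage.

Chain via Summit Group plc → Cobalt Holdings Ltd (R1): 75% × 15% × 13% = 1.4625% of Beacon Partners LP.
Chain via Highfield Realty LP → Fairlane Shipping BV (R1): 30% × 66% × 38% = 7.524% of Beacon Partners LP.
Direct interest in Beacon Partners LP: 5%.
Aggregating (R2): 1.4625% + 7.524% + 5% = 13.9865%.

13.9865%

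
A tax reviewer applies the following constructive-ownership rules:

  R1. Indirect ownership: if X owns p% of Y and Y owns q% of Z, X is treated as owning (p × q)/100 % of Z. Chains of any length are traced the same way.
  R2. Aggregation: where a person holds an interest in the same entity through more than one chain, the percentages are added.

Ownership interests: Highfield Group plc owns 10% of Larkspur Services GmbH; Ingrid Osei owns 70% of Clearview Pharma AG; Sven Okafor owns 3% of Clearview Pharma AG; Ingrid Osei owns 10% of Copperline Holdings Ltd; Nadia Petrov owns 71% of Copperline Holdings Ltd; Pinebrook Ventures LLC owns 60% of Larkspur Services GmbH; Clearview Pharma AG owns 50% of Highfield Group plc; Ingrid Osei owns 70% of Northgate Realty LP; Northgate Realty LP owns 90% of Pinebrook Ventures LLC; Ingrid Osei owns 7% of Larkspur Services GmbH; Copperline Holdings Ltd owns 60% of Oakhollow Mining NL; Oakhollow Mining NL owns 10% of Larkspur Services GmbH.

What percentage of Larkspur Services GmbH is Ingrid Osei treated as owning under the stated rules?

Chain via Clearview Pharma AG → Highfield Group plc (R1): 70% × 50% × 10% = 3.5% of Larkspur Services GmbH.
Chain via Copperline Holdings Ltd → Oakhollow Mining NL (R1): 10% × 60% × 10% = 0.6% of Larkspur Services GmbH.
Chain via Northgate Realty LP → Pinebrook Ventures LLC (R1): 70% × 90% × 60% = 37.8% of Larkspur Services GmbH.
Direct interest in Larkspur Services GmbH: 7%.
Aggregating (R2): 3.5% + 0.6% + 37.8% + 7% = 48.9%.

48.9%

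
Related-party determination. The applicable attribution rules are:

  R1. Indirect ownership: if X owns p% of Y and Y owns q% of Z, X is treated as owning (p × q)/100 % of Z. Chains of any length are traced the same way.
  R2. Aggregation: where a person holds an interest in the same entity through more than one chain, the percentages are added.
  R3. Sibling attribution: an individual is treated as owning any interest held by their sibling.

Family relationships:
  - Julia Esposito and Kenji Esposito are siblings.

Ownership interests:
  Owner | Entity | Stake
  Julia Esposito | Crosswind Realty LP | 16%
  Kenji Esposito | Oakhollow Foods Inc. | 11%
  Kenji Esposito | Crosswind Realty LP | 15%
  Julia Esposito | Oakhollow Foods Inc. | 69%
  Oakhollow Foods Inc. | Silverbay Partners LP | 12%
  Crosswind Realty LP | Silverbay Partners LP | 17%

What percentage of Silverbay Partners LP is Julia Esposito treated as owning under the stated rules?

14.87%

By sibling attribution (R3), Julia Esposito is treated as also owning Kenji Esposito's interest in Oakhollow Foods Inc, giving 69% + 11% = 80%.
By sibling attribution (R3), Julia Esposito is treated as also owning Kenji Esposito's interest in Crosswind Realty LP, giving 16% + 15% = 31%.
Chain via Oakhollow Foods Inc. (R1): 80% × 12% = 9.6% of Silverbay Partners LP.
Chain via Crosswind Realty LP (R1): 31% × 17% = 5.27% of Silverbay Partners LP.
Aggregating (R2): 9.6% + 5.27% = 14.87%.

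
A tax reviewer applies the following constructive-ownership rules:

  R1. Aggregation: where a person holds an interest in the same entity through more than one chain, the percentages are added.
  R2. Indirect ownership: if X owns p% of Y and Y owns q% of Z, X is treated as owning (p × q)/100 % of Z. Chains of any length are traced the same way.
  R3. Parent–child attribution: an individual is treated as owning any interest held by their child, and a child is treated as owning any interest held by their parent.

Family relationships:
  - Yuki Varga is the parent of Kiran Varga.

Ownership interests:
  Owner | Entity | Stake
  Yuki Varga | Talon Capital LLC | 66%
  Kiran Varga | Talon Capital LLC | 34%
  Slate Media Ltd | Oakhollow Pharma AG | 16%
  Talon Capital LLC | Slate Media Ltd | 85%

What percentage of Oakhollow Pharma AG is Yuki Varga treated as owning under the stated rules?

13.6%

By parent–child attribution (R3), Yuki Varga is treated as also owning Kiran Varga's interest in Talon Capital LLC, giving 66% + 34% = 100%.
Chain via Talon Capital LLC → Slate Media Ltd (R2): 100% × 85% × 16% = 13.6% of Oakhollow Pharma AG.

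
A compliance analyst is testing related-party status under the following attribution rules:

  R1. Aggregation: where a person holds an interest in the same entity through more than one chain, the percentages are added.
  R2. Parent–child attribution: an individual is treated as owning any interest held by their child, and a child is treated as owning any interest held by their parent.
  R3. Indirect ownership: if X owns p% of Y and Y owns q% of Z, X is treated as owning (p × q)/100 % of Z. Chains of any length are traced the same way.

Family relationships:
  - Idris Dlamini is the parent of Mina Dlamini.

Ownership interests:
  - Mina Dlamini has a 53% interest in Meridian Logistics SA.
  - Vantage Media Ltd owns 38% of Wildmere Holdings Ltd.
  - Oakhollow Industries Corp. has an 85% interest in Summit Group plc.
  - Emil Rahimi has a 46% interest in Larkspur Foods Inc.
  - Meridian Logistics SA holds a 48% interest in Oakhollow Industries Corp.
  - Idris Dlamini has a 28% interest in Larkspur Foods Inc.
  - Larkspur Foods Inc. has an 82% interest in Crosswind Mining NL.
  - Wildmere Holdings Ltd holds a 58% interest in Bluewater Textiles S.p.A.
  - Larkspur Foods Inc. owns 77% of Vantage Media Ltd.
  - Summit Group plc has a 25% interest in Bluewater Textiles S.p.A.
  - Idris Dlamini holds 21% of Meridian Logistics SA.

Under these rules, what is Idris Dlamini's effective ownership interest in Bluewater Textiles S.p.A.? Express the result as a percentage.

By parent–child attribution (R2), Idris Dlamini is treated as also owning Mina Dlamini's interest in Meridian Logistics SA, giving 21% + 53% = 74%.
Chain via Larkspur Foods Inc. → Vantage Media Ltd → Wildmere Holdings Ltd (R3): 28% × 77% × 38% × 58% = 4.751824% of Bluewater Textiles S.p.A.
Chain via Meridian Logistics SA → Oakhollow Industries Corp. → Summit Group plc (R3): 74% × 48% × 85% × 25% = 7.548% of Bluewater Textiles S.p.A.
Aggregating (R1): 4.751824% + 7.548% = 12.299824%.

12.299824%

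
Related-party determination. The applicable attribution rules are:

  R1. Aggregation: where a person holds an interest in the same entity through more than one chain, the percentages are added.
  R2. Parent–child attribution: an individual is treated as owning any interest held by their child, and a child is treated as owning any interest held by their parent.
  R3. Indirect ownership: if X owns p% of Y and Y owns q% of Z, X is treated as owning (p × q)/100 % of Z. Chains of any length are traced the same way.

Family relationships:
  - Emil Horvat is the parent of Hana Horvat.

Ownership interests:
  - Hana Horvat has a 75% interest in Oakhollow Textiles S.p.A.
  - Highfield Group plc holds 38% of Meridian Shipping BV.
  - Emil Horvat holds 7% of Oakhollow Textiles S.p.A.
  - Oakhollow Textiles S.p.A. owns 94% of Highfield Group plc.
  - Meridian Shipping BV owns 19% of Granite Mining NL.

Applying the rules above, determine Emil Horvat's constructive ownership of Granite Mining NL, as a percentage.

5.565176%

By parent–child attribution (R2), Emil Horvat is treated as also owning Hana Horvat's interest in Oakhollow Textiles S.p.A, giving 7% + 75% = 82%.
Chain via Oakhollow Textiles S.p.A. → Highfield Group plc → Meridian Shipping BV (R3): 82% × 94% × 38% × 19% = 5.565176% of Granite Mining NL.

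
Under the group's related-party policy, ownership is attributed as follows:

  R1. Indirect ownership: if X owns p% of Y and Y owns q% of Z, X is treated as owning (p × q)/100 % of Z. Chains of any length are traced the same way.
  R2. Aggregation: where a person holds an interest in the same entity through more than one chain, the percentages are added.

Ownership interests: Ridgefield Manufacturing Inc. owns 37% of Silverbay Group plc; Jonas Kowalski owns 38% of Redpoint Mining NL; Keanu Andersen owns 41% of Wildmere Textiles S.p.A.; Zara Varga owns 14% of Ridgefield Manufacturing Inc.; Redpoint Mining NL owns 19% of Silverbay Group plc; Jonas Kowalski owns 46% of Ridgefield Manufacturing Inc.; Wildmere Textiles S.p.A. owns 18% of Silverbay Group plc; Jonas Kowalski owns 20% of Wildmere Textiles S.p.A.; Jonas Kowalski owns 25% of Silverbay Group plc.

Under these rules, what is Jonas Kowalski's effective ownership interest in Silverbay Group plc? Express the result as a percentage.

Chain via Ridgefield Manufacturing Inc. (R1): 46% × 37% = 17.02% of Silverbay Group plc.
Chain via Redpoint Mining NL (R1): 38% × 19% = 7.22% of Silverbay Group plc.
Chain via Wildmere Textiles S.p.A. (R1): 20% × 18% = 3.6% of Silverbay Group plc.
Direct interest in Silverbay Group plc: 25%.
Aggregating (R2): 17.02% + 7.22% + 3.6% + 25% = 52.84%.

52.84%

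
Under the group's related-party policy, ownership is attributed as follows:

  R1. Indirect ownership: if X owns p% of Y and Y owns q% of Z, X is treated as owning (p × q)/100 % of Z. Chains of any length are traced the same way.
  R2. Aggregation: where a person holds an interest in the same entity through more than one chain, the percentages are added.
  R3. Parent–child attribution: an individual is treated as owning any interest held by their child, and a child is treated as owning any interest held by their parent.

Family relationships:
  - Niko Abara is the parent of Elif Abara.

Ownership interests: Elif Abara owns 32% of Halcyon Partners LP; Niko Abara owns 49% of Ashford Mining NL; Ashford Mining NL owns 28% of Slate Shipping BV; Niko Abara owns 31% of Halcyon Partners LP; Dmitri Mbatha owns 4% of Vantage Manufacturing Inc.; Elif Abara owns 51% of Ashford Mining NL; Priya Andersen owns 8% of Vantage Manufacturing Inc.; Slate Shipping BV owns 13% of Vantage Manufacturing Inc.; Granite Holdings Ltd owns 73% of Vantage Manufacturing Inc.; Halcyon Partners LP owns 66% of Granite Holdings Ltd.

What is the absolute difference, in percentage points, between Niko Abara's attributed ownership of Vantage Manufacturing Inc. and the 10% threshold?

By parent–child attribution (R3), Niko Abara is treated as also owning Elif Abara's interest in Ashford Mining NL, giving 49% + 51% = 100%.
By parent–child attribution (R3), Niko Abara is treated as also owning Elif Abara's interest in Halcyon Partners LP, giving 31% + 32% = 63%.
Chain via Ashford Mining NL → Slate Shipping BV (R1): 100% × 28% × 13% = 3.64% of Vantage Manufacturing Inc.
Chain via Halcyon Partners LP → Granite Holdings Ltd (R1): 63% × 66% × 73% = 30.3534% of Vantage Manufacturing Inc.
Aggregating (R2): 3.64% + 30.3534% = 33.9934%.
33.9934% exceeds the 10% threshold by 23.9934 percentage points.

23.9934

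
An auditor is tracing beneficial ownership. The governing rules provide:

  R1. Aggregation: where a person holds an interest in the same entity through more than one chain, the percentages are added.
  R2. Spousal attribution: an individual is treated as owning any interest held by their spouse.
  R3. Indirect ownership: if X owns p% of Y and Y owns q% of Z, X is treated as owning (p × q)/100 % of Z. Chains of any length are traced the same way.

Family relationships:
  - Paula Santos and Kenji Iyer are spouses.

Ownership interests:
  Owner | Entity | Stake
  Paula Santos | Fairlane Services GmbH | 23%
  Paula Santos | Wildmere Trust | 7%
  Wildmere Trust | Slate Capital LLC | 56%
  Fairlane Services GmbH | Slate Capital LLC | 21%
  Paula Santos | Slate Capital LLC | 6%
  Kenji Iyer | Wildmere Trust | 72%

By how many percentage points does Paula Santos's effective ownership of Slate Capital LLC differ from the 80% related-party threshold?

By spousal attribution (R2), Paula Santos is treated as also owning Kenji Iyer's interest in Wildmere Trust, giving 7% + 72% = 79%.
Chain via Fairlane Services GmbH (R3): 23% × 21% = 4.83% of Slate Capital LLC.
Chain via Wildmere Trust (R3): 79% × 56% = 44.24% of Slate Capital LLC.
Direct interest in Slate Capital LLC: 6%.
Aggregating (R1): 4.83% + 44.24% + 6% = 55.07%.
55.07% falls short of the 80% threshold by 24.93 percentage points.

24.93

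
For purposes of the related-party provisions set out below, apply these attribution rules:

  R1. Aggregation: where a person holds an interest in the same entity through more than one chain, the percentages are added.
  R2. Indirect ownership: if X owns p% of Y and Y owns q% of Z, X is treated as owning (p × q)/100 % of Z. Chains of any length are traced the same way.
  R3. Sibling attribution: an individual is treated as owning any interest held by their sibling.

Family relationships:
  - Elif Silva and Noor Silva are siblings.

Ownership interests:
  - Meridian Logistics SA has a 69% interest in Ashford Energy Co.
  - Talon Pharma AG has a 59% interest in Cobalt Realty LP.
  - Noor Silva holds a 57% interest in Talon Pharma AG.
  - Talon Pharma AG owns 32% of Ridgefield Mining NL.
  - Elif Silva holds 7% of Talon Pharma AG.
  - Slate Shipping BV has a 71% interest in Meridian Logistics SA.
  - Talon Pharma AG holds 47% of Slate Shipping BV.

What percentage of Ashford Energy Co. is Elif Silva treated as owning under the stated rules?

14.736192%

By sibling attribution (R3), Elif Silva is treated as also owning Noor Silva's interest in Talon Pharma AG, giving 7% + 57% = 64%.
Chain via Talon Pharma AG → Slate Shipping BV → Meridian Logistics SA (R2): 64% × 47% × 71% × 69% = 14.736192% of Ashford Energy Co.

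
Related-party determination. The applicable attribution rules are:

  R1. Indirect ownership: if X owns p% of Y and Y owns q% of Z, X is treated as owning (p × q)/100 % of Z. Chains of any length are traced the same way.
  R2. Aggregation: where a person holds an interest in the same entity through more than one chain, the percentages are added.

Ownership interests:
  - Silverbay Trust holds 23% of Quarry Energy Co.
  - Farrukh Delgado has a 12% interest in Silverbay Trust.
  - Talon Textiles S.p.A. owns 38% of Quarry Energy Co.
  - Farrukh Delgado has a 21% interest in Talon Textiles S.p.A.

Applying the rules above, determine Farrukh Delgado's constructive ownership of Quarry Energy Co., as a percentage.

10.74%

Chain via Silverbay Trust (R1): 12% × 23% = 2.76% of Quarry Energy Co.
Chain via Talon Textiles S.p.A. (R1): 21% × 38% = 7.98% of Quarry Energy Co.
Aggregating (R2): 2.76% + 7.98% = 10.74%.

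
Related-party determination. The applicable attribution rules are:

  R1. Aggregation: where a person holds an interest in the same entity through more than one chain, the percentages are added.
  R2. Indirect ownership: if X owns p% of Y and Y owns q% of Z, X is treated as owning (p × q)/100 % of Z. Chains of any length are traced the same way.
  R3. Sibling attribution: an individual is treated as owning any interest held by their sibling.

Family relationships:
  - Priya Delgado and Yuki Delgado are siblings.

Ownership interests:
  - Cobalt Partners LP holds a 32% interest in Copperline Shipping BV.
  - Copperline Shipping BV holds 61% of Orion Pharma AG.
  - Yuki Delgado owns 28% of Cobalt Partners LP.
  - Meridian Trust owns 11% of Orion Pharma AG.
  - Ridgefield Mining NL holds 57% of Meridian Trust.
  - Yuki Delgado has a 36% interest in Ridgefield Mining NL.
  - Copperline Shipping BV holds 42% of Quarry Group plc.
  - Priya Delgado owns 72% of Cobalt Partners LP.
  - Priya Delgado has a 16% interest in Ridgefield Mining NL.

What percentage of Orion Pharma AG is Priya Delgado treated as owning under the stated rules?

By sibling attribution (R3), Priya Delgado is treated as also owning Yuki Delgado's interest in Ridgefield Mining NL, giving 16% + 36% = 52%.
By sibling attribution (R3), Priya Delgado is treated as also owning Yuki Delgado's interest in Cobalt Partners LP, giving 72% + 28% = 100%.
Chain via Ridgefield Mining NL → Meridian Trust (R2): 52% × 57% × 11% = 3.2604% of Orion Pharma AG.
Chain via Cobalt Partners LP → Copperline Shipping BV (R2): 100% × 32% × 61% = 19.52% of Orion Pharma AG.
Aggregating (R1): 3.2604% + 19.52% = 22.7804%.

22.7804%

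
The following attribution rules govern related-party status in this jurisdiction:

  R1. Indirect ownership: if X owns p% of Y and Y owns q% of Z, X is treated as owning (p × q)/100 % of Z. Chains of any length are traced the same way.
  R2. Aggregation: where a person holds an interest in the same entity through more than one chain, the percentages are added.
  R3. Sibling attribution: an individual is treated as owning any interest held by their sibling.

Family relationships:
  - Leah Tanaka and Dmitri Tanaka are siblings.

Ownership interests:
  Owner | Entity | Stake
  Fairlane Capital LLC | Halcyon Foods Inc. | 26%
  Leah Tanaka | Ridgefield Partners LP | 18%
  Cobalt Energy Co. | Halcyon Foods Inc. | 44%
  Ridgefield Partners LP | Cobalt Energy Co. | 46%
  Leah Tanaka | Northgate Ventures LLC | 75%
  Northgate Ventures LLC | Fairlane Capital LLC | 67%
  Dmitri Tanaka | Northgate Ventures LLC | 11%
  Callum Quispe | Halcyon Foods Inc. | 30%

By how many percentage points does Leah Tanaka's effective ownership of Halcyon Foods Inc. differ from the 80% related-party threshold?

61.3756

By sibling attribution (R3), Leah Tanaka is treated as also owning Dmitri Tanaka's interest in Northgate Ventures LLC, giving 75% + 11% = 86%.
Chain via Ridgefield Partners LP → Cobalt Energy Co. (R1): 18% × 46% × 44% = 3.6432% of Halcyon Foods Inc.
Chain via Northgate Ventures LLC → Fairlane Capital LLC (R1): 86% × 67% × 26% = 14.9812% of Halcyon Foods Inc.
Aggregating (R2): 3.6432% + 14.9812% = 18.6244%.
18.6244% falls short of the 80% threshold by 61.3756 percentage points.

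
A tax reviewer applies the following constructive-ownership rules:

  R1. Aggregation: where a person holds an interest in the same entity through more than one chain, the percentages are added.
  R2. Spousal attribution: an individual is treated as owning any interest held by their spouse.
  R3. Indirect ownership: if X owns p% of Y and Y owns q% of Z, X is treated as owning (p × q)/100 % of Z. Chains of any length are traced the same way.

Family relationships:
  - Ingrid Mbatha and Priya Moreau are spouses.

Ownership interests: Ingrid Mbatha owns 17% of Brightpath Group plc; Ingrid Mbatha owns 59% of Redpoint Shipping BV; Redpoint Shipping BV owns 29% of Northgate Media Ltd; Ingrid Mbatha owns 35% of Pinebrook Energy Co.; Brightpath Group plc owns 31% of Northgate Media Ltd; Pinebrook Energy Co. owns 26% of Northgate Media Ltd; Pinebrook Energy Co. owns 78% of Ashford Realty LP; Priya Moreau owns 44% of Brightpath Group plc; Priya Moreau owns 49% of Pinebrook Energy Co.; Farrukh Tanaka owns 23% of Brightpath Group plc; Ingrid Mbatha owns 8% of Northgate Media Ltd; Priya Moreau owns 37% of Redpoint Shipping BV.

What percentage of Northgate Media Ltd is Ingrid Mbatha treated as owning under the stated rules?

76.59%

By spousal attribution (R2), Ingrid Mbatha is treated as also owning Priya Moreau's interest in Brightpath Group plc, giving 17% + 44% = 61%.
By spousal attribution (R2), Ingrid Mbatha is treated as also owning Priya Moreau's interest in Pinebrook Energy Co, giving 35% + 49% = 84%.
By spousal attribution (R2), Ingrid Mbatha is treated as also owning Priya Moreau's interest in Redpoint Shipping BV, giving 59% + 37% = 96%.
Chain via Brightpath Group plc (R3): 61% × 31% = 18.91% of Northgate Media Ltd.
Chain via Pinebrook Energy Co. (R3): 84% × 26% = 21.84% of Northgate Media Ltd.
Chain via Redpoint Shipping BV (R3): 96% × 29% = 27.84% of Northgate Media Ltd.
Direct interest in Northgate Media Ltd: 8%.
Aggregating (R1): 18.91% + 21.84% + 27.84% + 8% = 76.59%.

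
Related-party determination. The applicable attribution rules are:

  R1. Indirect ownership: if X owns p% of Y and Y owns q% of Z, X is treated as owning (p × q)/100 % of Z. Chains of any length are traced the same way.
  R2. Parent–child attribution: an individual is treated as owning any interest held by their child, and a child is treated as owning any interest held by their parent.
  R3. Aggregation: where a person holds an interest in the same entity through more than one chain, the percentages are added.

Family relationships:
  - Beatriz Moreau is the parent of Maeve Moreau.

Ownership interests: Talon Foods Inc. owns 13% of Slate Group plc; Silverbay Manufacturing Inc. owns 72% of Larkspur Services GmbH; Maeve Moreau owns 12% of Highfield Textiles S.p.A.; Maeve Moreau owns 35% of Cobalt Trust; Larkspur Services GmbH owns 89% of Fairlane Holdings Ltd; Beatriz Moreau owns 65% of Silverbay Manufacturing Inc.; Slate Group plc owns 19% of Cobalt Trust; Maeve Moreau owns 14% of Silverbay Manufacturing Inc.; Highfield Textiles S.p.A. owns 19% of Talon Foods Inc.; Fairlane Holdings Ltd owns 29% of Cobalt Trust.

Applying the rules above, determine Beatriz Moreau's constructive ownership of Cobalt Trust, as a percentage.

By parent–child attribution (R2), Beatriz Moreau is treated as also owning Maeve Moreau's interest in Silverbay Manufacturing Inc, giving 65% + 14% = 79%.
By parent–child attribution (R2), Beatriz Moreau is treated as owning Maeve Moreau's 12% interest in Highfield Textiles S.p.A.
By parent–child attribution (R2), Beatriz Moreau is treated as owning Maeve Moreau's 35% interest in Cobalt Trust.
Chain via Silverbay Manufacturing Inc. → Larkspur Services GmbH → Fairlane Holdings Ltd (R1): 79% × 72% × 89% × 29% = 14.680728% of Cobalt Trust.
Chain via Highfield Textiles S.p.A. → Talon Foods Inc. → Slate Group plc (R1): 12% × 19% × 13% × 19% = 0.056316% of Cobalt Trust.
Direct interest in Cobalt Trust: 35%.
Aggregating (R3): 14.680728% + 0.056316% + 35% = 49.737044%.

49.737044%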